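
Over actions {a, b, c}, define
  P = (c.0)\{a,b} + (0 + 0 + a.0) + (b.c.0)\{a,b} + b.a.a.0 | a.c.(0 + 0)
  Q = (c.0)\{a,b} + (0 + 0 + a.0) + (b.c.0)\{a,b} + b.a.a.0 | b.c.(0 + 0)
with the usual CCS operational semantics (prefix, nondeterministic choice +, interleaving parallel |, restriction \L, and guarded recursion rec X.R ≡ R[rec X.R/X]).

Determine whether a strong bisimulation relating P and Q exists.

NO

P's transition system — 14 states:
  s0 = (c.0)\{a,b} + (0 + 0 + a.0) + (b.c.0)\{a,b} + b.a.a.0 | a.c.(0 + 0) → ··a··> s1, ··a··> s2, ··b··> s3, ··c··> s4
  s1 = 0 → deadlocked
  s2 = b.a.a.0 | c.(0 + 0) → ··b··> s5, ··c··> s6
  s3 = a.a.0 | a.c.(0 + 0) → ··a··> s5, ··a··> s7
  s4 = 0\{a,b} → deadlocked
  s5 = a.a.0 | c.(0 + 0) → ··a··> s8, ··c··> s9
  s6 = b.a.a.0 | (0 + 0) → ··b··> s9
  s7 = a.0 | a.c.(0 + 0) → ··a··> s10, ··a··> s8
  s8 = a.0 | c.(0 + 0) → ··a··> s11, ··c··> s12
  s9 = a.a.0 | (0 + 0) → ··a··> s12
  s10 = 0 | a.c.(0 + 0) → ··a··> s11
  s11 = 0 | c.(0 + 0) → ··c··> s13
  s12 = a.0 | (0 + 0) → ··a··> s13
  s13 = 0 | (0 + 0) → deadlocked
Q's transition system — 14 states:
  t0 = (c.0)\{a,b} + (0 + 0 + a.0) + (b.c.0)\{a,b} + b.a.a.0 | b.c.(0 + 0) → ··a··> t1, ··b··> t2, ··b··> t3, ··c··> t4
  t1 = 0 → deadlocked
  t2 = a.a.0 | b.c.(0 + 0) → ··a··> t5, ··b··> t6
  t3 = b.a.a.0 | c.(0 + 0) → ··b··> t6, ··c··> t7
  t4 = 0\{a,b} → deadlocked
  t5 = a.0 | b.c.(0 + 0) → ··a··> t8, ··b··> t9
  t6 = a.a.0 | c.(0 + 0) → ··a··> t9, ··c··> t10
  t7 = b.a.a.0 | (0 + 0) → ··b··> t10
  t8 = 0 | b.c.(0 + 0) → ··b··> t11
  t9 = a.0 | c.(0 + 0) → ··a··> t11, ··c··> t12
  t10 = a.a.0 | (0 + 0) → ··a··> t12
  t11 = 0 | c.(0 + 0) → ··c··> t13
  t12 = a.0 | (0 + 0) → ··a··> t13
  t13 = 0 | (0 + 0) → deadlocked
Partition-refinement fixed point:
  B0 = {s0}
  B1 = {s1, s13, s4, t1, t13, t4}
  B2 = {s2, t3}
  B3 = {s5, t6}
  B4 = {s9, t10}
  B5 = {s12, t12}
  B6 = {s8, t9}
  B7 = {s11, t11}
  B8 = {s6, t7}
  B9 = {s3}
  B10 = {s7}
  B11 = {s10}
  B12 = {t0}
  B13 = {t2}
  B14 = {t5}
  B15 = {t8}
s0 ∈ B0, t0 ∈ B12 → different blocks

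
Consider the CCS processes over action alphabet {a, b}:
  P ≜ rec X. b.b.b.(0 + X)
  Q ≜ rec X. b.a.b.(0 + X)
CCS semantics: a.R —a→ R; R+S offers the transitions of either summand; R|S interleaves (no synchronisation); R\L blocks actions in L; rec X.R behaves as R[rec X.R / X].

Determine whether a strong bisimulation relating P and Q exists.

NO

Reachable graph of P (4 states):
  s0 = rec X. b.b.b.(0 + X) | --b--▸ s1
  s1 = b.b.(0 + (rec X. b.b.b.(0 + X))) | --b--▸ s2
  s2 = b.(0 + (rec X. b.b.b.(0 + X))) | --b--▸ s3
  s3 = 0 + (rec X. b.b.b.(0 + X)) | --b--▸ s1
Reachable graph of Q (4 states):
  t0 = rec X. b.a.b.(0 + X) | --b--▸ t1
  t1 = a.b.(0 + (rec X. b.a.b.(0 + X))) | --a--▸ t2
  t2 = b.(0 + (rec X. b.a.b.(0 + X))) | --b--▸ t3
  t3 = 0 + (rec X. b.a.b.(0 + X)) | --b--▸ t1
Bisimilarity quotient blocks:
  B0 = {s0, s1, s2, s3}
  B1 = {t0, t3}
  B2 = {t1}
  B3 = {t2}
s0 ∈ B0, t0 ∈ B1 → different blocks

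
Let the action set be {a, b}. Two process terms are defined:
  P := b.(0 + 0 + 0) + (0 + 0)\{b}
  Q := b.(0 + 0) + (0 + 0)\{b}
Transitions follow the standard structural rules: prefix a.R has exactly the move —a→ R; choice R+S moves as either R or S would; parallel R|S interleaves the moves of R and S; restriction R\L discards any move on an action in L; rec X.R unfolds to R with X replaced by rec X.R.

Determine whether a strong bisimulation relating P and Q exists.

YES

LTS(P): 2 reachable states
  p0 = b.(0 + 0 + 0) + (0 + 0)\{b} has moves --b--▸ p1
  p1 = 0 + 0 + 0 has moves ·
LTS(Q): 2 reachable states
  q0 = b.(0 + 0) + (0 + 0)\{b} has moves --b--▸ q1
  q1 = 0 + 0 has moves ·
Bisimilarity quotient blocks:
  B0 = {p0, q0}
  B1 = {p1, q1}
p0 ∈ B0, q0 ∈ B0 → same block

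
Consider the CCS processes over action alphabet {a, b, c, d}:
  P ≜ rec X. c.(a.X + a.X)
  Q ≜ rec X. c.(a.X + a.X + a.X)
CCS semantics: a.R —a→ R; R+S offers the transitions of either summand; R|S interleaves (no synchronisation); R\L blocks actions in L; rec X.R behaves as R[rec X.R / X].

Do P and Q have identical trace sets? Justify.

YES

Reachable graph of P (2 states):
  m0 = rec X. c.(a.X + a.X) → =c=> m1
  m1 = a.(rec X. c.(a.X + a.X)) + a.(rec X. c.(a.X + a.X)) → =a=> m0
Reachable graph of Q (2 states):
  n0 = rec X. c.(a.X + a.X + a.X) → =c=> n1
  n1 = a.(rec X. c.(a.X + a.X + a.X)) + a.(rec X. c.(a.X + a.X + a.X)) + a.(rec X. c.(a.X + a.X + a.X)) → =a=> n0
Bisimilarity quotient blocks:
  B0 = {m0, n0}
  B1 = {m1, n1}
m0 ∈ B0, n0 ∈ B0 → same block
Bisimilar ⇒ trace-equivalent.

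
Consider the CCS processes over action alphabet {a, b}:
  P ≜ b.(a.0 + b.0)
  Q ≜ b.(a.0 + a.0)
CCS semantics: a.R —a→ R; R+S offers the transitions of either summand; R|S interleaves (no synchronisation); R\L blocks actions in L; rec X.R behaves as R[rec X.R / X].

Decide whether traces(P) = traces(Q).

Reachable graph of P (3 states):
  p0 = b.(a.0 + b.0) has moves —b→ p1
  p1 = a.0 + b.0 has moves —a→ p2, —b→ p2
  p2 = 0 has moves ∅
Reachable graph of Q (3 states):
  q0 = b.(a.0 + a.0) has moves —b→ q1
  q1 = a.0 + a.0 has moves —a→ q2
  q2 = 0 has moves ∅
Trace ⟨bb⟩ through P, begin at {p0}:
  [1] b ⇒ {p1}
  [2] b ⇒ {p2}
  ✓ P
Trace ⟨bb⟩ through Q, begin at {q0}:
  [1] b ⇒ {q1}
  [2] b ⇒ ∅ (Q stuck)

traces(P) ≠ traces(Q) — witness ⟨bb⟩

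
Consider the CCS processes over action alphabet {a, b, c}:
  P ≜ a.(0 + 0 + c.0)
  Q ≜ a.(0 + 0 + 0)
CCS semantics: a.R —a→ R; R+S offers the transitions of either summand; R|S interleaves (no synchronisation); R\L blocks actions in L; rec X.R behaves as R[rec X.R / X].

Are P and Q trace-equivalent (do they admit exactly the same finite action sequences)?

trace-distinct — witness ⟨ac⟩

P's transition system — 3 states:
  m0 = a.(0 + 0 + c.0) ⊢ —a→ m1
  m1 = 0 + 0 + c.0 ⊢ —c→ m2
  m2 = 0 ⊢ stopped
Q's transition system — 2 states:
  n0 = a.(0 + 0 + 0) ⊢ —a→ n1
  n1 = 0 + 0 + 0 ⊢ stopped
Trace ⟨ac⟩ through P, begin at {m0}:
  after a @ step 1: {m1}
  after c @ step 2: {m2}
  — P admits the full trace.
Trace ⟨ac⟩ through Q, begin at {n0}:
  after a @ step 1: {n1}
  after c @ step 2: ∅ (Q stuck)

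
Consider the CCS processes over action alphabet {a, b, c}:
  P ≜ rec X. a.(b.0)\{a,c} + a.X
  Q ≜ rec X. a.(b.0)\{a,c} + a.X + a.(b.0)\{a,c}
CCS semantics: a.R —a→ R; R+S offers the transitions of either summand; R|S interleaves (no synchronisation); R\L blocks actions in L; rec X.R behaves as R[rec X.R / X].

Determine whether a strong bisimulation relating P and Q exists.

P's transition system — 3 states:
  m0 = rec X. a.(b.0)\{a,c} + a.X :: ··a··> m0, ··a··> m1
  m1 = (b.0)\{a,c} :: ··b··> m2
  m2 = 0\{a,c} :: stopped
Q's transition system — 3 states:
  n0 = rec X. a.(b.0)\{a,c} + a.X + a.(b.0)\{a,c} :: ··a··> n0, ··a··> n1
  n1 = (b.0)\{a,c} :: ··b··> n2
  n2 = 0\{a,c} :: stopped
Coarsest stable partition (strong bisimilarity classes):
  B0 = {m0, n0}
  B1 = {m1, n1}
  B2 = {m2, n2}
m0 ∈ B0, n0 ∈ B0 → same block

bisimilar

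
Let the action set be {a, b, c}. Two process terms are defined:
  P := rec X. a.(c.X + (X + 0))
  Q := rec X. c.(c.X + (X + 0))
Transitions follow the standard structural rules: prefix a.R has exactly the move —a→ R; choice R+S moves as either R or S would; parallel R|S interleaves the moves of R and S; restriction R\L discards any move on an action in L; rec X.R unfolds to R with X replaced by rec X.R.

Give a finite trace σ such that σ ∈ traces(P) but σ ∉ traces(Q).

a

Reachable graph of P (2 states):
  p0 = rec X. a.(c.X + (X + 0)) | —a→ p1
  p1 = c.(rec X. a.(c.X + (X + 0))) + ((rec X. a.(c.X + (X + 0))) + 0) | —a→ p1, —c→ p0
Reachable graph of Q (2 states):
  q0 = rec X. c.(c.X + (X + 0)) | —c→ q1
  q1 = c.(rec X. c.(c.X + (X + 0))) + ((rec X. c.(c.X + (X + 0))) + 0) | —c→ q0, —c→ q1
Trace ⟨a⟩ through P, begin at {p0}:
  step 1 (a): {p1}
  P completes σ.
Trace ⟨a⟩ through Q, begin at {q0}:
  step 1 (a): ∅ (Q stuck)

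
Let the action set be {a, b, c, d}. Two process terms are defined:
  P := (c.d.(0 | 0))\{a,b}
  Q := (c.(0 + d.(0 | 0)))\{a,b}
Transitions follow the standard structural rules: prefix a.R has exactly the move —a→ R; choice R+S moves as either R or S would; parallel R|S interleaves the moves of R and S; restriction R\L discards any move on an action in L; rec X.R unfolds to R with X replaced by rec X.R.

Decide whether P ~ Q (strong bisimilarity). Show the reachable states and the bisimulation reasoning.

Reachable graph of P (3 states):
  u0 = (c.d.(0 | 0))\{a,b} | --c--▸ u1
  u1 = (d.(0 | 0))\{a,b} | --d--▸ u2
  u2 = (0 | 0)\{a,b} | ∅
Reachable graph of Q (3 states):
  v0 = (c.(0 + d.(0 | 0)))\{a,b} | --c--▸ v1
  v1 = (0 + d.(0 | 0))\{a,b} | --d--▸ v2
  v2 = (0 | 0)\{a,b} | ∅
Bisimilarity quotient blocks:
  B0 = {u0, v0}
  B1 = {u1, v1}
  B2 = {u2, v2}
u0 ∈ B0, v0 ∈ B0 → same block

YES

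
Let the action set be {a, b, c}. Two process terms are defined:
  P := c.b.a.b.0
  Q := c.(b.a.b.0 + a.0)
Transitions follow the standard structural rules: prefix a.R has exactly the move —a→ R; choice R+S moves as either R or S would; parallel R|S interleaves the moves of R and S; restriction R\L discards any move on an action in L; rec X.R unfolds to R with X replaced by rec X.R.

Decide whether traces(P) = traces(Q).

Reachable graph of P (5 states):
  m0 = c.b.a.b.0 has moves --c--▸ m1
  m1 = b.a.b.0 has moves --b--▸ m2
  m2 = a.b.0 has moves --a--▸ m3
  m3 = b.0 has moves --b--▸ m4
  m4 = 0 has moves (no moves)
Reachable graph of Q (5 states):
  n0 = c.(b.a.b.0 + a.0) has moves --c--▸ n1
  n1 = b.a.b.0 + a.0 has moves --a--▸ n2, --b--▸ n3
  n2 = 0 has moves (no moves)
  n3 = a.b.0 has moves --a--▸ n4
  n4 = b.0 has moves --b--▸ n2
Executing ca from Q (initial set {n0}):
  step 1 (c): {n1}
  step 2 (a): {n2}
  Q completes σ.
Executing ca from P (initial set {m0}):
  step 1 (c): {m1}
  step 2 (a): no successor for P

trace-distinct — witness ⟨ca⟩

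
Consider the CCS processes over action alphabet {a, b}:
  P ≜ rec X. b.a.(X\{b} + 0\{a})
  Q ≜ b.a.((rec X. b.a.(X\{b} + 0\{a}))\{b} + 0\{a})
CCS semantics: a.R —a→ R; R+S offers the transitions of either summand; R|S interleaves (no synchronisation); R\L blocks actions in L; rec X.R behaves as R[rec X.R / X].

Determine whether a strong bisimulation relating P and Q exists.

bisimilar

P's transition system — 3 states:
  p0 = rec X. b.a.(X\{b} + 0\{a}) | —b→ p1
  p1 = a.((rec X. b.a.(X\{b} + 0\{a}))\{b} + 0\{a}) | —a→ p2
  p2 = (rec X. b.a.(X\{b} + 0\{a}))\{b} + 0\{a} | ·
Q's transition system — 3 states:
  q0 = b.a.((rec X. b.a.(X\{b} + 0\{a}))\{b} + 0\{a}) | —b→ q1
  q1 = a.((rec X. b.a.(X\{b} + 0\{a}))\{b} + 0\{a}) | —a→ q2
  q2 = (rec X. b.a.(X\{b} + 0\{a}))\{b} + 0\{a} | ·
Bisimilarity quotient blocks:
  B0 = {p0, q0}
  B1 = {p1, q1}
  B2 = {p2, q2}
p0 ∈ B0, q0 ∈ B0 → same block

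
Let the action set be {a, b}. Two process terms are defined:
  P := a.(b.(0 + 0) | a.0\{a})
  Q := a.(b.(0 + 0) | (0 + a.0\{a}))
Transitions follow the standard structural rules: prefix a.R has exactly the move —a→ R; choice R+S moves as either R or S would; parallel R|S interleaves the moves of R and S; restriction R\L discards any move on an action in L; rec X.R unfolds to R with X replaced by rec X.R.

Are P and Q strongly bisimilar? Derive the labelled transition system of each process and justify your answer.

P's transition system — 5 states:
  m0 = a.(b.(0 + 0) | a.0\{a}) → -a-> m1
  m1 = b.(0 + 0) | a.0\{a} → -a-> m2, -b-> m3
  m2 = b.(0 + 0) | 0\{a} → -b-> m4
  m3 = (0 + 0) | a.0\{a} → -a-> m4
  m4 = (0 + 0) | 0\{a} → (no moves)
Q's transition system — 5 states:
  n0 = a.(b.(0 + 0) | (0 + a.0\{a})) → -a-> n1
  n1 = b.(0 + 0) | (0 + a.0\{a}) → -a-> n2, -b-> n3
  n2 = b.(0 + 0) | 0\{a} → -b-> n4
  n3 = (0 + 0) | (0 + a.0\{a}) → -a-> n4
  n4 = (0 + 0) | 0\{a} → (no moves)
Bisimilarity quotient blocks:
  B0 = {m0, n0}
  B1 = {m1, n1}
  B2 = {m3, n3}
  B3 = {m4, n4}
  B4 = {m2, n2}
m0 ∈ B0, n0 ∈ B0 → same block

bisimilar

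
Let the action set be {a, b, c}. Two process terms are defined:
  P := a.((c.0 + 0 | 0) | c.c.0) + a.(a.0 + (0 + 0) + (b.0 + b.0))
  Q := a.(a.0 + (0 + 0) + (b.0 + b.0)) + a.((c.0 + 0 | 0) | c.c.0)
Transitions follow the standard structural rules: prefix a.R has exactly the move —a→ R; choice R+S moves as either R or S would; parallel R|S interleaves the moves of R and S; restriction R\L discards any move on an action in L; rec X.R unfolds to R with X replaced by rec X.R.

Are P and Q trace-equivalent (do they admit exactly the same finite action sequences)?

LTS(P): 9 reachable states
  p0 = a.((c.0 + 0 | 0) | c.c.0) + a.(a.0 + (0 + 0) + (b.0 + b.0)) | ··a··> p1, ··a··> p2
  p1 = (c.0 + 0 | 0) | c.c.0 | ··c··> p3, ··c··> p4
  p2 = a.0 + (0 + 0) + (b.0 + b.0) | ··a··> p5, ··b··> p5
  p3 = (c.0 + 0 | 0) | c.0 | ··c··> p6, ··c··> p7
  p4 = 0 | c.c.0 | ··c··> p7
  p5 = 0 | (no moves)
  p6 = (c.0 + 0 | 0) | 0 | ··c··> p8
  p7 = 0 | c.0 | ··c··> p8
  p8 = 0 | 0 | (no moves)
LTS(Q): 9 reachable states
  q0 = a.(a.0 + (0 + 0) + (b.0 + b.0)) + a.((c.0 + 0 | 0) | c.c.0) | ··a··> q1, ··a··> q2
  q1 = (c.0 + 0 | 0) | c.c.0 | ··c··> q3, ··c··> q4
  q2 = a.0 + (0 + 0) + (b.0 + b.0) | ··a··> q5, ··b··> q5
  q3 = (c.0 + 0 | 0) | c.0 | ··c··> q6, ··c··> q7
  q4 = 0 | c.c.0 | ··c··> q7
  q5 = 0 | (no moves)
  q6 = (c.0 + 0 | 0) | 0 | ··c··> q8
  q7 = 0 | c.0 | ··c··> q8
  q8 = 0 | 0 | (no moves)
Partition-refinement fixed point:
  B0 = {p0, q0}
  B1 = {p1, q1}
  B2 = {p3, p4, q3, q4}
  B3 = {p6, p7, q6, q7}
  B4 = {p5, p8, q5, q8}
  B5 = {p2, q2}
p0 ∈ B0, q0 ∈ B0 → same block
Bisimilar ⇒ trace-equivalent.

YES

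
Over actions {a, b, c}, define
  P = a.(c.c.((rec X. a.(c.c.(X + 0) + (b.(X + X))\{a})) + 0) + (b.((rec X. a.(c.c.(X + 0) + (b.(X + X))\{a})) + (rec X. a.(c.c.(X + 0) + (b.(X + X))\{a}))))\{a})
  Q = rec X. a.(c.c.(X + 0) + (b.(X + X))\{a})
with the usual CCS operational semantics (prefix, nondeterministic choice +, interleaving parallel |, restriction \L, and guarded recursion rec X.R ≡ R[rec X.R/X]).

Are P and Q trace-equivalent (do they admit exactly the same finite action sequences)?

LTS(P): 5 reachable states
  s0 = a.(c.c.((rec X. a.(c.c.(X + 0) + (b.(X + X))\{a})) + 0) + (b.((rec X. a.(c.c.(X + 0) + (b.(X + X))\{a})) + (rec X. a.(c.c.(X + 0) + (b.(X + X))\{a}))))\{a}) | ··a··> s1
  s1 = c.c.((rec X. a.(c.c.(X + 0) + (b.(X + X))\{a})) + 0) + (b.((rec X. a.(c.c.(X + 0) + (b.(X + X))\{a})) + (rec X. a.(c.c.(X + 0) + (b.(X + X))\{a}))))\{a} | ··b··> s2, ··c··> s3
  s2 = ((rec X. a.(c.c.(X + 0) + (b.(X + X))\{a})) + (rec X. a.(c.c.(X + 0) + (b.(X + X))\{a})))\{a} | stopped
  s3 = c.((rec X. a.(c.c.(X + 0) + (b.(X + X))\{a})) + 0) | ··c··> s4
  s4 = (rec X. a.(c.c.(X + 0) + (b.(X + X))\{a})) + 0 | ··a··> s1
LTS(Q): 5 reachable states
  t0 = rec X. a.(c.c.(X + 0) + (b.(X + X))\{a}) | ··a··> t1
  t1 = c.c.((rec X. a.(c.c.(X + 0) + (b.(X + X))\{a})) + 0) + (b.((rec X. a.(c.c.(X + 0) + (b.(X + X))\{a})) + (rec X. a.(c.c.(X + 0) + (b.(X + X))\{a}))))\{a} | ··b··> t2, ··c··> t3
  t2 = ((rec X. a.(c.c.(X + 0) + (b.(X + X))\{a})) + (rec X. a.(c.c.(X + 0) + (b.(X + X))\{a})))\{a} | stopped
  t3 = c.((rec X. a.(c.c.(X + 0) + (b.(X + X))\{a})) + 0) | ··c··> t4
  t4 = (rec X. a.(c.c.(X + 0) + (b.(X + X))\{a})) + 0 | ··a··> t1
Bisimilarity quotient blocks:
  B0 = {s0, s4, t0, t4}
  B1 = {s1, t1}
  B2 = {s3, t3}
  B3 = {s2, t2}
s0 ∈ B0, t0 ∈ B0 → same block
Bisimilar ⇒ trace-equivalent.

YES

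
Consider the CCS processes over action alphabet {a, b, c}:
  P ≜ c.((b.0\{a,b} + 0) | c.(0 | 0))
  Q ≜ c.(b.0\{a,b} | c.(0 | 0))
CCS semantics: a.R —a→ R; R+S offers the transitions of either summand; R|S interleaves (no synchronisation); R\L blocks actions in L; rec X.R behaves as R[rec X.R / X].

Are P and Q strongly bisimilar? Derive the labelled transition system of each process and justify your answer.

bisimilar

P's transition system — 5 states:
  s0 = c.((b.0\{a,b} + 0) | c.(0 | 0)) :: --c--▸ s1
  s1 = (b.0\{a,b} + 0) | c.(0 | 0) :: --b--▸ s2, --c--▸ s3
  s2 = 0\{a,b} | c.(0 | 0) :: --c--▸ s4
  s3 = (b.0\{a,b} + 0) | (0 | 0) :: --b--▸ s4
  s4 = 0\{a,b} | (0 | 0) :: ∅
Q's transition system — 5 states:
  t0 = c.(b.0\{a,b} | c.(0 | 0)) :: --c--▸ t1
  t1 = b.0\{a,b} | c.(0 | 0) :: --b--▸ t2, --c--▸ t3
  t2 = 0\{a,b} | c.(0 | 0) :: --c--▸ t4
  t3 = b.0\{a,b} | (0 | 0) :: --b--▸ t4
  t4 = 0\{a,b} | (0 | 0) :: ∅
Coarsest stable partition (strong bisimilarity classes):
  B0 = {s0, t0}
  B1 = {s1, t1}
  B2 = {s3, t3}
  B3 = {s4, t4}
  B4 = {s2, t2}
s0 ∈ B0, t0 ∈ B0 → same block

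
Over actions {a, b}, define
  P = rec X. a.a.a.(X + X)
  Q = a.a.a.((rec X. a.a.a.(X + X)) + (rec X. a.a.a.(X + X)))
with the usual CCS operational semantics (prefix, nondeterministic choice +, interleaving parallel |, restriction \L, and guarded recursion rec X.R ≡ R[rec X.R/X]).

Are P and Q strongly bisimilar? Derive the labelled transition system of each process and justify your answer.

P's transition system — 4 states:
  u0 = rec X. a.a.a.(X + X) | --a--▸ u1
  u1 = a.a.((rec X. a.a.a.(X + X)) + (rec X. a.a.a.(X + X))) | --a--▸ u2
  u2 = a.((rec X. a.a.a.(X + X)) + (rec X. a.a.a.(X + X))) | --a--▸ u3
  u3 = (rec X. a.a.a.(X + X)) + (rec X. a.a.a.(X + X)) | --a--▸ u1
Q's transition system — 4 states:
  v0 = a.a.a.((rec X. a.a.a.(X + X)) + (rec X. a.a.a.(X + X))) | --a--▸ v1
  v1 = a.a.((rec X. a.a.a.(X + X)) + (rec X. a.a.a.(X + X))) | --a--▸ v2
  v2 = a.((rec X. a.a.a.(X + X)) + (rec X. a.a.a.(X + X))) | --a--▸ v3
  v3 = (rec X. a.a.a.(X + X)) + (rec X. a.a.a.(X + X)) | --a--▸ v1
Partition-refinement fixed point:
  B0 = {u0, u1, u2, u3, v0, v1, v2, v3}
u0 ∈ B0, v0 ∈ B0 → same block

P ~ Q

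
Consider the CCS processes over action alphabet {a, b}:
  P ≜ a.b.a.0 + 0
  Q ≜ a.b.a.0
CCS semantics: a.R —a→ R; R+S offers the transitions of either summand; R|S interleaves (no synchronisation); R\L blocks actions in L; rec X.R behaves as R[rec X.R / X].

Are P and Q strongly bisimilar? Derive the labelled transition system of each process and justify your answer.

Reachable graph of P (4 states):
  p0 = a.b.a.0 + 0 | ··a··> p1
  p1 = b.a.0 | ··b··> p2
  p2 = a.0 | ··a··> p3
  p3 = 0 | deadlocked
Reachable graph of Q (4 states):
  q0 = a.b.a.0 | ··a··> q1
  q1 = b.a.0 | ··b··> q2
  q2 = a.0 | ··a··> q3
  q3 = 0 | deadlocked
Partition-refinement fixed point:
  B0 = {p0, q0}
  B1 = {p1, q1}
  B2 = {p2, q2}
  B3 = {p3, q3}
p0 ∈ B0, q0 ∈ B0 → same block

P ~ Q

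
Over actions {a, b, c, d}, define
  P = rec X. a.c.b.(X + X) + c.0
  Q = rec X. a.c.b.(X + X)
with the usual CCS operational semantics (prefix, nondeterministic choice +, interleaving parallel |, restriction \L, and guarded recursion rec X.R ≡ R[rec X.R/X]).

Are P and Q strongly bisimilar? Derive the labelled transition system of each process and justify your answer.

Reachable graph of P (5 states):
  u0 = rec X. a.c.b.(X + X) + c.0 :: ··a··> u1, ··c··> u2
  u1 = c.b.((rec X. a.c.b.(X + X) + c.0) + (rec X. a.c.b.(X + X) + c.0)) :: ··c··> u3
  u2 = 0 :: ·
  u3 = b.((rec X. a.c.b.(X + X) + c.0) + (rec X. a.c.b.(X + X) + c.0)) :: ··b··> u4
  u4 = (rec X. a.c.b.(X + X) + c.0) + (rec X. a.c.b.(X + X) + c.0) :: ··a··> u1, ··c··> u2
Reachable graph of Q (4 states):
  v0 = rec X. a.c.b.(X + X) :: ··a··> v1
  v1 = c.b.((rec X. a.c.b.(X + X)) + (rec X. a.c.b.(X + X))) :: ··c··> v2
  v2 = b.((rec X. a.c.b.(X + X)) + (rec X. a.c.b.(X + X))) :: ··b··> v3
  v3 = (rec X. a.c.b.(X + X)) + (rec X. a.c.b.(X + X)) :: ··a··> v1
Bisimilarity quotient blocks:
  B0 = {u0, u4}
  B1 = {u1}
  B2 = {u3}
  B3 = {u2}
  B4 = {v0, v3}
  B5 = {v1}
  B6 = {v2}
u0 ∈ B0, v0 ∈ B4 → different blocks

not bisimilar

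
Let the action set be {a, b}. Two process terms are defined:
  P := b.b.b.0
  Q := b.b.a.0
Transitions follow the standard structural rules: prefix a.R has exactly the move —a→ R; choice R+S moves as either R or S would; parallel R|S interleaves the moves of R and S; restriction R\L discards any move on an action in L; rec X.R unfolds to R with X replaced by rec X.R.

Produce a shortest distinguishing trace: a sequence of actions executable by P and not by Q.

bbb

LTS(P): 4 reachable states
  m0 = b.b.b.0 has moves --b--▸ m1
  m1 = b.b.0 has moves --b--▸ m2
  m2 = b.0 has moves --b--▸ m3
  m3 = 0 has moves ·
LTS(Q): 4 reachable states
  n0 = b.b.a.0 has moves --b--▸ n1
  n1 = b.a.0 has moves --b--▸ n2
  n2 = a.0 has moves --a--▸ n3
  n3 = 0 has moves ·
Executing bbb from P (initial set {m0}):
  [1] b ⇒ {m1}
  [2] b ⇒ {m2}
  [3] b ⇒ {m3}
  P completes σ.
Executing bbb from Q (initial set {n0}):
  [1] b ⇒ {n1}
  [2] b ⇒ {n2}
  [3] b ⇒ no successor for Q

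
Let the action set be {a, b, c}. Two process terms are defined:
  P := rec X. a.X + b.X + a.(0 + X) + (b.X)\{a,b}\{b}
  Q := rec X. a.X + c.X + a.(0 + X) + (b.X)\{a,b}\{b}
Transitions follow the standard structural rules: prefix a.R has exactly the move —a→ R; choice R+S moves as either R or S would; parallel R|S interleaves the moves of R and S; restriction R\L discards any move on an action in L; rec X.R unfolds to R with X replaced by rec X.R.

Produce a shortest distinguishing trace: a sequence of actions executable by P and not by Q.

LTS(P): 2 reachable states
  u0 = rec X. a.X + b.X + a.(0 + X) + (b.X)\{a,b}\{b} ⊢ —a→ u0, —a→ u1, —b→ u0
  u1 = 0 + (rec X. a.X + b.X + a.(0 + X) + (b.X)\{a,b}\{b}) ⊢ —a→ u0, —a→ u1, —b→ u0
LTS(Q): 2 reachable states
  v0 = rec X. a.X + c.X + a.(0 + X) + (b.X)\{a,b}\{b} ⊢ —a→ v0, —a→ v1, —c→ v0
  v1 = 0 + (rec X. a.X + c.X + a.(0 + X) + (b.X)\{a,b}\{b}) ⊢ —a→ v0, —a→ v1, —c→ v0
Executing b from P (initial set {u0}):
  step 1 (b): {u0}
  P completes σ.
Executing b from Q (initial set {v0}):
  step 1 (b): ∅ (Q stuck)

b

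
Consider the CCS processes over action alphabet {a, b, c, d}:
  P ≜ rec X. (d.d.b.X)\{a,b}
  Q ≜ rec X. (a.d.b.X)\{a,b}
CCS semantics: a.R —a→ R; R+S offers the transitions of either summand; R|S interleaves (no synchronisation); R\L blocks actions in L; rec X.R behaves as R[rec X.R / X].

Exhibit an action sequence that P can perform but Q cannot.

d

LTS(P): 3 reachable states
  p0 = rec X. (d.d.b.X)\{a,b} → --d--▸ p1
  p1 = (d.b.(rec X. (d.d.b.X)\{a,b}))\{a,b} → --d--▸ p2
  p2 = (b.(rec X. (d.d.b.X)\{a,b}))\{a,b} → stopped
LTS(Q): 1 reachable states
  q0 = rec X. (a.d.b.X)\{a,b} → stopped
Run σ = ⟨d⟩ on P: start {p0}
  after d @ step 1: {p1}
  ✓ P
Run σ = ⟨d⟩ on Q: start {q0}
  after d @ step 1: ∅  — Q cannot continue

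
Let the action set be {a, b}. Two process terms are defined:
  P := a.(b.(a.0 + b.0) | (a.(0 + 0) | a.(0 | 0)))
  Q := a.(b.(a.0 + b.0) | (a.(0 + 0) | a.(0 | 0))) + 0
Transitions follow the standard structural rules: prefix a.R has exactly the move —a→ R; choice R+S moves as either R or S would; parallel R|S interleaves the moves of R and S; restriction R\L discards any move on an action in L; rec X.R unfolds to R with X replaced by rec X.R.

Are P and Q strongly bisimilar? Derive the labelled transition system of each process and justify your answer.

Reachable graph of P (13 states):
  s0 = a.(b.(a.0 + b.0) | (a.(0 + 0) | a.(0 | 0))) has moves -a-> s1
  s1 = b.(a.0 + b.0) | (a.(0 + 0) | a.(0 | 0)) has moves -a-> s2, -a-> s3, -b-> s4
  s2 = b.(a.0 + b.0) | ((0 + 0) | a.(0 | 0)) has moves -a-> s5, -b-> s6
  s3 = b.(a.0 + b.0) | (a.(0 + 0) | (0 | 0)) has moves -a-> s5, -b-> s7
  s4 = (a.0 + b.0) | (a.(0 + 0) | a.(0 | 0)) has moves -a-> s6, -a-> s7, -a-> s8, -b-> s8
  s5 = b.(a.0 + b.0) | ((0 + 0) | (0 | 0)) has moves -b-> s9
  s6 = (a.0 + b.0) | ((0 + 0) | a.(0 | 0)) has moves -a-> s10, -a-> s9, -b-> s10
  s7 = (a.0 + b.0) | (a.(0 + 0) | (0 | 0)) has moves -a-> s11, -a-> s9, -b-> s11
  s8 = 0 | (a.(0 + 0) | a.(0 | 0)) has moves -a-> s10, -a-> s11
  s9 = (a.0 + b.0) | ((0 + 0) | (0 | 0)) has moves -a-> s12, -b-> s12
  s10 = 0 | ((0 + 0) | a.(0 | 0)) has moves -a-> s12
  s11 = 0 | (a.(0 + 0) | (0 | 0)) has moves -a-> s12
  s12 = 0 | ((0 + 0) | (0 | 0)) has moves ·
Reachable graph of Q (13 states):
  t0 = a.(b.(a.0 + b.0) | (a.(0 + 0) | a.(0 | 0))) + 0 has moves -a-> t1
  t1 = b.(a.0 + b.0) | (a.(0 + 0) | a.(0 | 0)) has moves -a-> t2, -a-> t3, -b-> t4
  t2 = b.(a.0 + b.0) | ((0 + 0) | a.(0 | 0)) has moves -a-> t5, -b-> t6
  t3 = b.(a.0 + b.0) | (a.(0 + 0) | (0 | 0)) has moves -a-> t5, -b-> t7
  t4 = (a.0 + b.0) | (a.(0 + 0) | a.(0 | 0)) has moves -a-> t6, -a-> t7, -a-> t8, -b-> t8
  t5 = b.(a.0 + b.0) | ((0 + 0) | (0 | 0)) has moves -b-> t9
  t6 = (a.0 + b.0) | ((0 + 0) | a.(0 | 0)) has moves -a-> t10, -a-> t9, -b-> t10
  t7 = (a.0 + b.0) | (a.(0 + 0) | (0 | 0)) has moves -a-> t11, -a-> t9, -b-> t11
  t8 = 0 | (a.(0 + 0) | a.(0 | 0)) has moves -a-> t10, -a-> t11
  t9 = (a.0 + b.0) | ((0 + 0) | (0 | 0)) has moves -a-> t12, -b-> t12
  t10 = 0 | ((0 + 0) | a.(0 | 0)) has moves -a-> t12
  t11 = 0 | (a.(0 + 0) | (0 | 0)) has moves -a-> t12
  t12 = 0 | ((0 + 0) | (0 | 0)) has moves ·
Coarsest stable partition (strong bisimilarity classes):
  B0 = {s0, t0}
  B1 = {s1, t1}
  B2 = {s2, s3, t2, t3}
  B3 = {s6, s7, t6, t7}
  B4 = {s10, s11, t10, t11}
  B5 = {s12, t12}
  B6 = {s9, t9}
  B7 = {s5, t5}
  B8 = {s4, t4}
  B9 = {s8, t8}
s0 ∈ B0, t0 ∈ B0 → same block

P ~ Q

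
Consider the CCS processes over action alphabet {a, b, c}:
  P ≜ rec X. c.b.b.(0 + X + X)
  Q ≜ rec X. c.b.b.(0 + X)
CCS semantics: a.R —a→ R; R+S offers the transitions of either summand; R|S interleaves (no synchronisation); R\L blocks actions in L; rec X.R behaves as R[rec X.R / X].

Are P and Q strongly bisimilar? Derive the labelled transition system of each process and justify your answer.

P's transition system — 4 states:
  p0 = rec X. c.b.b.(0 + X + X) | -c-> p1
  p1 = b.b.(0 + (rec X. c.b.b.(0 + X + X)) + (rec X. c.b.b.(0 + X + X))) | -b-> p2
  p2 = b.(0 + (rec X. c.b.b.(0 + X + X)) + (rec X. c.b.b.(0 + X + X))) | -b-> p3
  p3 = 0 + (rec X. c.b.b.(0 + X + X)) + (rec X. c.b.b.(0 + X + X)) | -c-> p1
Q's transition system — 4 states:
  q0 = rec X. c.b.b.(0 + X) | -c-> q1
  q1 = b.b.(0 + (rec X. c.b.b.(0 + X))) | -b-> q2
  q2 = b.(0 + (rec X. c.b.b.(0 + X))) | -b-> q3
  q3 = 0 + (rec X. c.b.b.(0 + X)) | -c-> q1
Coarsest stable partition (strong bisimilarity classes):
  B0 = {p0, p3, q0, q3}
  B1 = {p1, q1}
  B2 = {p2, q2}
p0 ∈ B0, q0 ∈ B0 → same block

bisimilar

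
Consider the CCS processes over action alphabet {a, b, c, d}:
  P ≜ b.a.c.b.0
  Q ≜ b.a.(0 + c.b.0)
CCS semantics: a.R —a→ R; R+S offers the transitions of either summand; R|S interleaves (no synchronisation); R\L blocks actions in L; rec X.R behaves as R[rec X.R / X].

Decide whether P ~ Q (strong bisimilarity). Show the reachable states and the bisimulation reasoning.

bisimilar

LTS(P): 5 reachable states
  p0 = b.a.c.b.0 | -b-> p1
  p1 = a.c.b.0 | -a-> p2
  p2 = c.b.0 | -c-> p3
  p3 = b.0 | -b-> p4
  p4 = 0 | stopped
LTS(Q): 5 reachable states
  q0 = b.a.(0 + c.b.0) | -b-> q1
  q1 = a.(0 + c.b.0) | -a-> q2
  q2 = 0 + c.b.0 | -c-> q3
  q3 = b.0 | -b-> q4
  q4 = 0 | stopped
Partition-refinement fixed point:
  B0 = {p0, q0}
  B1 = {p1, q1}
  B2 = {p2, q2}
  B3 = {p3, q3}
  B4 = {p4, q4}
p0 ∈ B0, q0 ∈ B0 → same block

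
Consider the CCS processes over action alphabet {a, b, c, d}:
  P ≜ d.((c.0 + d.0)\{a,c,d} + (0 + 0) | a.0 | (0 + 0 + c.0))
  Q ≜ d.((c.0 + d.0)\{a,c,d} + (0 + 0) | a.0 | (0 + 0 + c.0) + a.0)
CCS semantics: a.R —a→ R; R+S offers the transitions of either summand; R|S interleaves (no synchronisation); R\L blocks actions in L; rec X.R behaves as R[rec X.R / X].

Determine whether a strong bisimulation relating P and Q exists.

not bisimilar

Reachable graph of P (5 states):
  s0 = d.((c.0 + d.0)\{a,c,d} + (0 + 0) | a.0 | (0 + 0 + c.0)) has moves —d→ s1
  s1 = (c.0 + d.0)\{a,c,d} + (0 + 0) | a.0 | (0 + 0 + c.0) has moves —a→ s2, —c→ s3
  s2 = (0 + 0) | 0 | (0 + 0 + c.0) has moves —c→ s4
  s3 = (0 + 0) | a.0 | 0 has moves —a→ s4
  s4 = (0 + 0) | 0 | 0 has moves ∅
Reachable graph of Q (6 states):
  t0 = d.((c.0 + d.0)\{a,c,d} + (0 + 0) | a.0 | (0 + 0 + c.0) + a.0) has moves —d→ t1
  t1 = (c.0 + d.0)\{a,c,d} + (0 + 0) | a.0 | (0 + 0 + c.0) + a.0 has moves —a→ t2, —a→ t3, —c→ t4
  t2 = (0 + 0) | 0 | (0 + 0 + c.0) has moves —c→ t5
  t3 = 0 has moves ∅
  t4 = (0 + 0) | a.0 | 0 has moves —a→ t5
  t5 = (0 + 0) | 0 | 0 has moves ∅
Bisimilarity quotient blocks:
  B0 = {s0}
  B1 = {s1}
  B2 = {s3, t4}
  B3 = {s4, t3, t5}
  B4 = {s2, t2}
  B5 = {t0}
  B6 = {t1}
s0 ∈ B0, t0 ∈ B5 → different blocks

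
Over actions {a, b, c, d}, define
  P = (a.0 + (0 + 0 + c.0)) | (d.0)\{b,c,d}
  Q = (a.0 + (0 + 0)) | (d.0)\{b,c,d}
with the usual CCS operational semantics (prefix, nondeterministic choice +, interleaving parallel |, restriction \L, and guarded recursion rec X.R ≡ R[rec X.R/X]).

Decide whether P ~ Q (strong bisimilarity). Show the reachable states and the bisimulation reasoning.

not bisimilar

P's transition system — 2 states:
  s0 = (a.0 + (0 + 0 + c.0)) | (d.0)\{b,c,d} :: --a--▸ s1, --c--▸ s1
  s1 = 0 | (d.0)\{b,c,d} :: stopped
Q's transition system — 2 states:
  t0 = (a.0 + (0 + 0)) | (d.0)\{b,c,d} :: --a--▸ t1
  t1 = 0 | (d.0)\{b,c,d} :: stopped
Bisimilarity quotient blocks:
  B0 = {s0}
  B1 = {s1, t1}
  B2 = {t0}
s0 ∈ B0, t0 ∈ B2 → different blocks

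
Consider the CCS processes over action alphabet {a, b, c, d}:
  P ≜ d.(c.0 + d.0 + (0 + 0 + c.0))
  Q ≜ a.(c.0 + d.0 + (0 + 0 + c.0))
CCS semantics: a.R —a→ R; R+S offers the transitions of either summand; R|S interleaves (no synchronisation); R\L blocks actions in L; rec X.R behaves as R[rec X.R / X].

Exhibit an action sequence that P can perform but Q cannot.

LTS(P): 3 reachable states
  s0 = d.(c.0 + d.0 + (0 + 0 + c.0)) :: ··d··> s1
  s1 = c.0 + d.0 + (0 + 0 + c.0) :: ··c··> s2, ··d··> s2
  s2 = 0 :: (no moves)
LTS(Q): 3 reachable states
  t0 = a.(c.0 + d.0 + (0 + 0 + c.0)) :: ··a··> t1
  t1 = c.0 + d.0 + (0 + 0 + c.0) :: ··c··> t2, ··d··> t2
  t2 = 0 :: (no moves)
Run σ = ⟨d⟩ on P: start {s0}
  after d @ step 1: {s1}
  P completes σ.
Run σ = ⟨d⟩ on Q: start {t0}
  after d @ step 1: no successor for Q

d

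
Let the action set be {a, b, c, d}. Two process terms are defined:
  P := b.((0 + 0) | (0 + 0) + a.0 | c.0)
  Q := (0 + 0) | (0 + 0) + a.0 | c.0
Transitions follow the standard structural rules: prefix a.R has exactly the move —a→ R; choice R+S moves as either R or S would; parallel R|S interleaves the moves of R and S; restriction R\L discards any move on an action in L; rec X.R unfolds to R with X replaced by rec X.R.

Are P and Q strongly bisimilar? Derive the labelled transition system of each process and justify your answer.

Reachable graph of P (5 states):
  p0 = b.((0 + 0) | (0 + 0) + a.0 | c.0) → --b--▸ p1
  p1 = (0 + 0) | (0 + 0) + a.0 | c.0 → --a--▸ p2, --c--▸ p3
  p2 = 0 | c.0 → --c--▸ p4
  p3 = a.0 | 0 → --a--▸ p4
  p4 = 0 | 0 → ·
Reachable graph of Q (4 states):
  q0 = (0 + 0) | (0 + 0) + a.0 | c.0 → --a--▸ q1, --c--▸ q2
  q1 = 0 | c.0 → --c--▸ q3
  q2 = a.0 | 0 → --a--▸ q3
  q3 = 0 | 0 → ·
Partition-refinement fixed point:
  B0 = {p0}
  B1 = {p1, q0}
  B2 = {p3, q2}
  B3 = {p4, q3}
  B4 = {p2, q1}
p0 ∈ B0, q0 ∈ B1 → different blocks

P ≁ Q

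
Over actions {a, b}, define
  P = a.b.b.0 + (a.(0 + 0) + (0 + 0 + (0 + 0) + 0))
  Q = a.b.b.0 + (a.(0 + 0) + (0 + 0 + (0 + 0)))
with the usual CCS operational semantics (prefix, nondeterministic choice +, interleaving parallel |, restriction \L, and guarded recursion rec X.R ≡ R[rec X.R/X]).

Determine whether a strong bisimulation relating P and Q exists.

P ~ Q

Reachable graph of P (5 states):
  p0 = a.b.b.0 + (a.(0 + 0) + (0 + 0 + (0 + 0) + 0)) → —a→ p1, —a→ p2
  p1 = 0 + 0 → stopped
  p2 = b.b.0 → —b→ p3
  p3 = b.0 → —b→ p4
  p4 = 0 → stopped
Reachable graph of Q (5 states):
  q0 = a.b.b.0 + (a.(0 + 0) + (0 + 0 + (0 + 0))) → —a→ q1, —a→ q2
  q1 = 0 + 0 → stopped
  q2 = b.b.0 → —b→ q3
  q3 = b.0 → —b→ q4
  q4 = 0 → stopped
Bisimilarity quotient blocks:
  B0 = {p0, q0}
  B1 = {p1, p4, q1, q4}
  B2 = {p2, q2}
  B3 = {p3, q3}
p0 ∈ B0, q0 ∈ B0 → same block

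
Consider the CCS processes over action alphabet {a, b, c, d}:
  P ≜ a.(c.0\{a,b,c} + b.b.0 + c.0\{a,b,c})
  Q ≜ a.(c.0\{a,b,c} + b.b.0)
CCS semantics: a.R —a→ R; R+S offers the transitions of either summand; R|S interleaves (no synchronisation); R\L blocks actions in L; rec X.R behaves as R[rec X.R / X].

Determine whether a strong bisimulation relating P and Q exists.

P ~ Q

P's transition system — 5 states:
  u0 = a.(c.0\{a,b,c} + b.b.0 + c.0\{a,b,c}) | -a-> u1
  u1 = c.0\{a,b,c} + b.b.0 + c.0\{a,b,c} | -b-> u2, -c-> u3
  u2 = b.0 | -b-> u4
  u3 = 0\{a,b,c} | deadlocked
  u4 = 0 | deadlocked
Q's transition system — 5 states:
  v0 = a.(c.0\{a,b,c} + b.b.0) | -a-> v1
  v1 = c.0\{a,b,c} + b.b.0 | -b-> v2, -c-> v3
  v2 = b.0 | -b-> v4
  v3 = 0\{a,b,c} | deadlocked
  v4 = 0 | deadlocked
Partition-refinement fixed point:
  B0 = {u0, v0}
  B1 = {u1, v1}
  B2 = {u3, u4, v3, v4}
  B3 = {u2, v2}
u0 ∈ B0, v0 ∈ B0 → same block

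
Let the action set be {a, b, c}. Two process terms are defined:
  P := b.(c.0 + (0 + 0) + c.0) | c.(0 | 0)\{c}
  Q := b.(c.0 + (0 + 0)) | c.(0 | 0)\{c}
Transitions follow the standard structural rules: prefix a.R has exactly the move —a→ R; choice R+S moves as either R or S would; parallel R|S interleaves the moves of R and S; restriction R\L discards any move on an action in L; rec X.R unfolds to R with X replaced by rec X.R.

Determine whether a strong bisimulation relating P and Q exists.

bisimilar

LTS(P): 6 reachable states
  s0 = b.(c.0 + (0 + 0) + c.0) | c.(0 | 0)\{c} :: —b→ s1, —c→ s2
  s1 = (c.0 + (0 + 0) + c.0) | c.(0 | 0)\{c} :: —c→ s3, —c→ s4
  s2 = b.(c.0 + (0 + 0) + c.0) | (0 | 0)\{c} :: —b→ s3
  s3 = (c.0 + (0 + 0) + c.0) | (0 | 0)\{c} :: —c→ s5
  s4 = 0 | c.(0 | 0)\{c} :: —c→ s5
  s5 = 0 | (0 | 0)\{c} :: ·
LTS(Q): 6 reachable states
  t0 = b.(c.0 + (0 + 0)) | c.(0 | 0)\{c} :: —b→ t1, —c→ t2
  t1 = (c.0 + (0 + 0)) | c.(0 | 0)\{c} :: —c→ t3, —c→ t4
  t2 = b.(c.0 + (0 + 0)) | (0 | 0)\{c} :: —b→ t3
  t3 = (c.0 + (0 + 0)) | (0 | 0)\{c} :: —c→ t5
  t4 = 0 | c.(0 | 0)\{c} :: —c→ t5
  t5 = 0 | (0 | 0)\{c} :: ·
Bisimilarity quotient blocks:
  B0 = {s0, t0}
  B1 = {s2, t2}
  B2 = {s3, s4, t3, t4}
  B3 = {s5, t5}
  B4 = {s1, t1}
s0 ∈ B0, t0 ∈ B0 → same block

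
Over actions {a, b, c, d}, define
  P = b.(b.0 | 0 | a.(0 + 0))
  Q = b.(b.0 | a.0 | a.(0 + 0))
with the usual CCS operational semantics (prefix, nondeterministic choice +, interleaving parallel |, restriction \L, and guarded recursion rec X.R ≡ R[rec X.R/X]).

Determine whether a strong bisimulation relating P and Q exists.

P's transition system — 5 states:
  s0 = b.(b.0 | 0 | a.(0 + 0)) ⊢ =b=> s1
  s1 = b.0 | 0 | a.(0 + 0) ⊢ =a=> s2, =b=> s3
  s2 = b.0 | 0 | (0 + 0) ⊢ =b=> s4
  s3 = 0 | 0 | a.(0 + 0) ⊢ =a=> s4
  s4 = 0 | 0 | (0 + 0) ⊢ deadlocked
Q's transition system — 9 states:
  t0 = b.(b.0 | a.0 | a.(0 + 0)) ⊢ =b=> t1
  t1 = b.0 | a.0 | a.(0 + 0) ⊢ =a=> t2, =a=> t3, =b=> t4
  t2 = b.0 | 0 | a.(0 + 0) ⊢ =a=> t5, =b=> t6
  t3 = b.0 | a.0 | (0 + 0) ⊢ =a=> t5, =b=> t7
  t4 = 0 | a.0 | a.(0 + 0) ⊢ =a=> t6, =a=> t7
  t5 = b.0 | 0 | (0 + 0) ⊢ =b=> t8
  t6 = 0 | 0 | a.(0 + 0) ⊢ =a=> t8
  t7 = 0 | a.0 | (0 + 0) ⊢ =a=> t8
  t8 = 0 | 0 | (0 + 0) ⊢ deadlocked
Partition-refinement fixed point:
  B0 = {s0}
  B1 = {s1, t2, t3}
  B2 = {s2, t5}
  B3 = {s4, t8}
  B4 = {s3, t6, t7}
  B5 = {t0}
  B6 = {t1}
  B7 = {t4}
s0 ∈ B0, t0 ∈ B5 → different blocks

not bisimilar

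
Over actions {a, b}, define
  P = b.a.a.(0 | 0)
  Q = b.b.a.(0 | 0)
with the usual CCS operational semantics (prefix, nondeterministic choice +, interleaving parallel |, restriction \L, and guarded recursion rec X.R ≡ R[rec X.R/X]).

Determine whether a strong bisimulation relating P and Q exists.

not bisimilar

P's transition system — 4 states:
  s0 = b.a.a.(0 | 0) → =b=> s1
  s1 = a.a.(0 | 0) → =a=> s2
  s2 = a.(0 | 0) → =a=> s3
  s3 = 0 | 0 → (no moves)
Q's transition system — 4 states:
  t0 = b.b.a.(0 | 0) → =b=> t1
  t1 = b.a.(0 | 0) → =b=> t2
  t2 = a.(0 | 0) → =a=> t3
  t3 = 0 | 0 → (no moves)
Coarsest stable partition (strong bisimilarity classes):
  B0 = {s0}
  B1 = {s1}
  B2 = {s2, t2}
  B3 = {s3, t3}
  B4 = {t0}
  B5 = {t1}
s0 ∈ B0, t0 ∈ B4 → different blocks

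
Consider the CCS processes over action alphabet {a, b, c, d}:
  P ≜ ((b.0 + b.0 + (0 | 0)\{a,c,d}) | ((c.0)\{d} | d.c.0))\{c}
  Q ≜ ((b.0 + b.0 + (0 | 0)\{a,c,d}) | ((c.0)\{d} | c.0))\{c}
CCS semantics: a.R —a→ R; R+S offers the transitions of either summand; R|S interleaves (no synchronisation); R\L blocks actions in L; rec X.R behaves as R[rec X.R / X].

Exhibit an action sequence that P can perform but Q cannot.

Reachable graph of P (4 states):
  s0 = ((b.0 + b.0 + (0 | 0)\{a,c,d}) | ((c.0)\{d} | d.c.0))\{c} has moves -b-> s1, -d-> s2
  s1 = (0 | ((c.0)\{d} | d.c.0))\{c} has moves -d-> s3
  s2 = ((b.0 + b.0 + (0 | 0)\{a,c,d}) | ((c.0)\{d} | c.0))\{c} has moves -b-> s3
  s3 = (0 | ((c.0)\{d} | c.0))\{c} has moves ∅
Reachable graph of Q (2 states):
  t0 = ((b.0 + b.0 + (0 | 0)\{a,c,d}) | ((c.0)\{d} | c.0))\{c} has moves -b-> t1
  t1 = (0 | ((c.0)\{d} | c.0))\{c} has moves ∅
Executing d from P (initial set {s0}):
  step 1 (d): {s2}
  — P admits the full trace.
Executing d from Q (initial set {t0}):
  step 1 (d): ∅ (Q stuck)

d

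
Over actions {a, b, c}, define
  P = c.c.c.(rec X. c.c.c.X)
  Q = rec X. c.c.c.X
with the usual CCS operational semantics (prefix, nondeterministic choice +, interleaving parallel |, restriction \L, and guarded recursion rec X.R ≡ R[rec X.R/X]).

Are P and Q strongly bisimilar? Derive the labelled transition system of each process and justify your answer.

YES

LTS(P): 4 reachable states
  m0 = c.c.c.(rec X. c.c.c.X) | --c--▸ m1
  m1 = c.c.(rec X. c.c.c.X) | --c--▸ m2
  m2 = c.(rec X. c.c.c.X) | --c--▸ m3
  m3 = rec X. c.c.c.X | --c--▸ m1
LTS(Q): 3 reachable states
  n0 = rec X. c.c.c.X | --c--▸ n1
  n1 = c.c.(rec X. c.c.c.X) | --c--▸ n2
  n2 = c.(rec X. c.c.c.X) | --c--▸ n0
Coarsest stable partition (strong bisimilarity classes):
  B0 = {m0, m1, m2, m3, n0, n1, n2}
m0 ∈ B0, n0 ∈ B0 → same block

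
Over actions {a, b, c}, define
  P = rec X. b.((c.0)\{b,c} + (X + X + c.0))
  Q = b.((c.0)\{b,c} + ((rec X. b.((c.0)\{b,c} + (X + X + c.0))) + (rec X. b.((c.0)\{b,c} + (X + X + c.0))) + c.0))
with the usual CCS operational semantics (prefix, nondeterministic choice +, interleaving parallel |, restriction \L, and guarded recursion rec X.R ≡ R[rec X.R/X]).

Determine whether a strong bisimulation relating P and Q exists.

bisimilar

P's transition system — 3 states:
  u0 = rec X. b.((c.0)\{b,c} + (X + X + c.0)) :: =b=> u1
  u1 = (c.0)\{b,c} + ((rec X. b.((c.0)\{b,c} + (X + X + c.0))) + (rec X. b.((c.0)\{b,c} + (X + X + c.0))) + c.0) :: =b=> u1, =c=> u2
  u2 = 0 :: ∅
Q's transition system — 3 states:
  v0 = b.((c.0)\{b,c} + ((rec X. b.((c.0)\{b,c} + (X + X + c.0))) + (rec X. b.((c.0)\{b,c} + (X + X + c.0))) + c.0)) :: =b=> v1
  v1 = (c.0)\{b,c} + ((rec X. b.((c.0)\{b,c} + (X + X + c.0))) + (rec X. b.((c.0)\{b,c} + (X + X + c.0))) + c.0) :: =b=> v1, =c=> v2
  v2 = 0 :: ∅
Bisimilarity quotient blocks:
  B0 = {u0, v0}
  B1 = {u1, v1}
  B2 = {u2, v2}
u0 ∈ B0, v0 ∈ B0 → same block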